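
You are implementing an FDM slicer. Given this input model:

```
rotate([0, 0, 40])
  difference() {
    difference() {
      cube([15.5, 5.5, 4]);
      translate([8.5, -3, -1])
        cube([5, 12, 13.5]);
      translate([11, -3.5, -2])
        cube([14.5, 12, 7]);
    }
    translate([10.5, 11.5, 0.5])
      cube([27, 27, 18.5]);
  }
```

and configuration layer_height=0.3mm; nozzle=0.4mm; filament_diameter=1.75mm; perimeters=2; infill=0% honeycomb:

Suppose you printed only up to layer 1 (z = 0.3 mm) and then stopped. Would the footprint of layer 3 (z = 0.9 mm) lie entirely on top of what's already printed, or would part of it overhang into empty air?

entirely on top

Compare the two slices. At z = 0.3: the cube is present — its section is the full 15.5×5.5 rectangle (area 85.25 mm²); the cube at (8.5, -3) (footprint 5×12) is included at this height (area 60.00 mm²); the cube at (11, -3.5) (footprint 14.5×12) is included at this height (area 174.00 mm²); Taking the first minus the rest: starting from the 15.5×5.5 cube (85.25 mm²), the 5×12 cube at (8.5, -3) partially overlaps it — only the 27.50 mm² overlap (of its 60.00 mm²) is removed, clipping the outline; the 14.5×12 cube at (11, -3.5) partially overlaps it — only the 11.00 mm² overlap (of its 174.00 mm²) is removed, clipping the outline — area = 46.75 mm²; the cube at (10.5, 11.5) does not reach this height (z outside [0.5, 19]); After the difference (first − rest): none of the subtracted shapes is present at this height, so that combined region is unchanged — area = 46.75 mm²; (whole slice rotated 40° about Z — lengths, areas and connectivity unchanged). At z = 0.9: the cube is present — its section is the full 15.5×5.5 rectangle (area 85.25 mm²); the cube at (8.5, -3) is present — its section is the full 5×12 rectangle (area 60.00 mm²); the 14.5×12 cube at (11, -3.5) contributes its full rectangle (area 174.00 mm²); Taking the first minus the rest: starting from the 15.5×5.5 cube (85.25 mm²), the 5×12 cube at (8.5, -3) partially overlaps it — only the 27.50 mm² overlap (of its 60.00 mm²) is removed, clipping the outline; the 14.5×12 cube at (11, -3.5) partially overlaps it — only the 11.00 mm² overlap (of its 174.00 mm²) is removed, clipping the outline — area = 46.75 mm²; the 27×27 cube at (10.5, 11.5) contributes its full rectangle (area 729.00 mm²); Taking the first minus the rest: starting from the result so far (46.75 mm²), the 27×27 cube at (10.5, 11.5) misses the remaining region (no effect) — area = 46.75 mm²; (rotated 40° about Z; rotation is an isometry so areas/perimeters/island counts are preserved). Checking containment: the cross-section at z = 0.9 is a subset of the cross-section at z = 0.3.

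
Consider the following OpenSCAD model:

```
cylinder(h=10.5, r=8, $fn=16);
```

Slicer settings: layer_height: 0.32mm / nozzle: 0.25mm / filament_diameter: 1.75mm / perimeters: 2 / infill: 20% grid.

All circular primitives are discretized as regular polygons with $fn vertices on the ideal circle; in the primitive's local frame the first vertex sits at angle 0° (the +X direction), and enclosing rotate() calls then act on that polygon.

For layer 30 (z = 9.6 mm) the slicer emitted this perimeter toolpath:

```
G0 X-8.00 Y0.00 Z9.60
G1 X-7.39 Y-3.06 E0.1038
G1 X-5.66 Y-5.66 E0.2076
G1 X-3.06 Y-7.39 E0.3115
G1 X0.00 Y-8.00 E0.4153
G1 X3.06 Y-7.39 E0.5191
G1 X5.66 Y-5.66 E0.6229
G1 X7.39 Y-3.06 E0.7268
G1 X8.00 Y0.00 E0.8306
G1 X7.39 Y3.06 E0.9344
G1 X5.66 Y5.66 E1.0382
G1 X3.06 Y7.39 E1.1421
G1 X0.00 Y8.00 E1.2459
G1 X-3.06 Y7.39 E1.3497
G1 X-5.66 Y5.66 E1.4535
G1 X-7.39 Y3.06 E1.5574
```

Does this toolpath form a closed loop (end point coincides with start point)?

no

Start point (G0): (-8.00, 0.00). End point (last G1): the path does not return to the start — open.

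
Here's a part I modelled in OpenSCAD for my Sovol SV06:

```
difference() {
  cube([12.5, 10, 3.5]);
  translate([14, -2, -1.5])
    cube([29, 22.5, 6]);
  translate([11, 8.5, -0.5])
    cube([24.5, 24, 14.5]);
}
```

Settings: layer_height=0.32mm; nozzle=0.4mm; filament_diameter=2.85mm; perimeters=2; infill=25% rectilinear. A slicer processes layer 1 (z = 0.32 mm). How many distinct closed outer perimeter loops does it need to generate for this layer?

At z = 0.32 mm: the 12.5×10 cube contributes its full rectangle; the cube at (14, -2) is present — its section is the full 29×22.5 rectangle; the cube at (11, 8.5) (footprint 24.5×24) is included at this height; Taking the first minus the rest: starting from the 12.5×10 cube, the 29×22.5 cube at (14, -2) misses the remaining region (no effect); the 24.5×24 cube at (11, 8.5) partially overlaps it — only the 2.25 mm² overlap (of its 588.00 mm²) is removed, clipping the outline — 1 connected region. The result has 1 disconnected region.

1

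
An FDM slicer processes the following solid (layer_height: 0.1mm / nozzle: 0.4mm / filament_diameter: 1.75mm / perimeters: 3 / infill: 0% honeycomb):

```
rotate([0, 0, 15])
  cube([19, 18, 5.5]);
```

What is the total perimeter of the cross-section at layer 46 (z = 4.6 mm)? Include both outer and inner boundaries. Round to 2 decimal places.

At z = 4.6 mm: the 19×18 cube contributes its full rectangle (perimeter 74.00 mm); (rotated 15° about Z; rotation is an isometry so areas/perimeters/island counts are preserved). Overall, the cross-section is a single solid region. Total boundary length (outer) = 74.00 mm.

74.00 mm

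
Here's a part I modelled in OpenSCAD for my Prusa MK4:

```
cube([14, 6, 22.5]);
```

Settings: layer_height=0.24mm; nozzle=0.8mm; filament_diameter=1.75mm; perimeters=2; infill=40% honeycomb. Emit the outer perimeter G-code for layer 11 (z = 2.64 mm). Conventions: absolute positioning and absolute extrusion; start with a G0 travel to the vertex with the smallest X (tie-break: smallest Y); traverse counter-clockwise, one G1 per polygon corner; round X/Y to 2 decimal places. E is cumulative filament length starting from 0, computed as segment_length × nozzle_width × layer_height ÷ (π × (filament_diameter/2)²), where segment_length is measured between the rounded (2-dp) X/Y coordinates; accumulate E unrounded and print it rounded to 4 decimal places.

G0 X0.00 Y0.00 Z2.64
G1 X14.00 Y0.00 E1.1175
G1 X14.00 Y6.00 E1.5965
G1 X0.00 Y6.00 E2.7140
G1 X0.00 Y0.00 E3.1930

At z = 2.64 mm: the 14×6 cube contributes its full rectangle. The outline is a single polygon with 4 vertices. Extrusion per mm of travel: 0.8 × 0.24 / (π × 0.875²) = 0.079824. Accumulating E over each segment gives final E = 3.1930.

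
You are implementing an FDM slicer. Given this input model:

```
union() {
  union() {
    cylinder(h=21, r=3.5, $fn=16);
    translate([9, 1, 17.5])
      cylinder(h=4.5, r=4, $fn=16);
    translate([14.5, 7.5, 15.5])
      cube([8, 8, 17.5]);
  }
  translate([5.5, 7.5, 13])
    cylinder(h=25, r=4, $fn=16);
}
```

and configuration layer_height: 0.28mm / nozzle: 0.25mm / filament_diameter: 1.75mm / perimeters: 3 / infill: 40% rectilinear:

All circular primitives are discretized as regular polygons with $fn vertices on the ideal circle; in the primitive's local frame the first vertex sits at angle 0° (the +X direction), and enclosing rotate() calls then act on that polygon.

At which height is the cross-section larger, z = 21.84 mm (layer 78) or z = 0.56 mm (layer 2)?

Layer 78 (z = 21.84): the cylinder is absent (z outside [0, 21]); the r=4 cylinder at (9, 1) contributes a regular 16-gon of circumradius 4 (area = (16/2)·4.000²·sin(360°/16) = 48.98 mm²); the cube at (14.5, 7.5) (footprint 8×8) is included at this height (area 64.00 mm²); Merging all regions: the 2 present regions are separate (no shared area or edge), so areas and boundary lengths simply add and each stays a separate island — area = 112.98 mm²; the cylinder at (5.5, 7.5): section is a regular 16-gon, circumradius r=4 (area = (16/2)·4.000²·sin(360°/16) = 48.98 mm²); Taking the union: the regions partially overlap — summed areas 161.97 mm² minus the doubly-counted overlap 0.97 mm² gives 160.99 mm² — area = 160.99 mm². So its area = 160.99 mm². Layer 2 (z = 0.56): the r=3.5 cylinder contributes a regular 16-gon of circumradius 3.5 (area = (16/2)·3.500²·sin(360°/16) = 37.50 mm²); the cylinder at (9, 1) is not intersected at this z (z outside [17.5, 22]); the cube at (14.5, 7.5) is absent (z outside [15.5, 33]); Combining (union): only the r=3.5 cylinder is present, so the union is just that shape — area = 37.50 mm²; the cylinder at (5.5, 7.5) is absent (z outside [13, 38]); Merging all regions: only the result so far is present, so the union is just that shape — area = 37.50 mm². So its area = 37.50 mm². Layer 78 is larger (160.99 vs 37.50 mm²).

layer 78 (z = 21.84 mm)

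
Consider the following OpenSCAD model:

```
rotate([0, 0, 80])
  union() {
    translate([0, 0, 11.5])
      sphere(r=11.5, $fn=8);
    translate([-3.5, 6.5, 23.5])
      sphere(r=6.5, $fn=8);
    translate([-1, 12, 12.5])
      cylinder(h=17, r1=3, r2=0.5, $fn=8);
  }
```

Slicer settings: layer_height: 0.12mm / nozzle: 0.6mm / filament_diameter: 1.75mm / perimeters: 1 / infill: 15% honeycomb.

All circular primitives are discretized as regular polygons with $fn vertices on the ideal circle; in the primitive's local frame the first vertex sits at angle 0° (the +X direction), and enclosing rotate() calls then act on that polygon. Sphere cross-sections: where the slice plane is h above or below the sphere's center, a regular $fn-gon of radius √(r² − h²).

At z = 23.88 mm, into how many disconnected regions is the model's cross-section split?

At z = 23.88 mm: the sphere does not reach this height (|z−center|=12.380 > r=11.5); the r=6.5 sphere at (-3.5, 6.5) contributes a regular 8-gon of circumradius √(6.5²−0.38²) = 6.489; the cone at (-1, 12) (r1=3→r2=0.5) has section circumradius 1.326 here — a regular 8-gon; Merging all regions: the regions partially overlap (shared area 2.38 mm²), so overlapping operands fuse into one piece — 1 connected region; (whole slice rotated 80° about Z — lengths, areas and connectivity unchanged). The result has 1 disconnected region.

1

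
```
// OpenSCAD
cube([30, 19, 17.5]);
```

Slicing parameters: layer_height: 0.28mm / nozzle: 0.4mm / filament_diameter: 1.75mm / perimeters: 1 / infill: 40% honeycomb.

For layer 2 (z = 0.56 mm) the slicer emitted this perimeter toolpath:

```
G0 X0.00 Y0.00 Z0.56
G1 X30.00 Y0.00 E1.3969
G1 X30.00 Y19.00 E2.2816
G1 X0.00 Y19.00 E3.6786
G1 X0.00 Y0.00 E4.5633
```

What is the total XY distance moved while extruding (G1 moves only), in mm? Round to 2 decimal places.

98.00 mm

Sum the Euclidean lengths of each G1 segment: total = 98.00 mm.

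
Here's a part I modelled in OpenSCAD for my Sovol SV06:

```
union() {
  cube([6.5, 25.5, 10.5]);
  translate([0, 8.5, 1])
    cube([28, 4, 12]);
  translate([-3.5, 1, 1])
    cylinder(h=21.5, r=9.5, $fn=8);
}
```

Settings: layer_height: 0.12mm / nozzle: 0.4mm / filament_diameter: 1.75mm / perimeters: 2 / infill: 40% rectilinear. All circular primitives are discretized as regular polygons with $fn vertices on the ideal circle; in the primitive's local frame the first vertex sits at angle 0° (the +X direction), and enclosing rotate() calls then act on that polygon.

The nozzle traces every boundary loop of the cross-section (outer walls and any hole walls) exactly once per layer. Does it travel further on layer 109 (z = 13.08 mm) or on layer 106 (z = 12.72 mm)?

layer 106 (z = 12.72 mm)

Layer 109 (z = 13.08): the cube is not intersected at this z (z outside [0, 10.5]); the cube at (0, 8.5) does not reach this height (z outside [1, 13]); the r=9.5 cylinder at (-3.5, 1) contributes a regular 8-gon of circumradius 9.5 (perimeter = 2·8·9.500·sin(180°/8) = 58.17 mm); Merging all regions: only the r=9.5 cylinder at (-3.5, 1) is present, so the union is just that shape — boundary = 58.17 mm. So its perimeter = 58.17 mm. Layer 106 (z = 12.72): the cube does not reach this height (z outside [0, 10.5]); the cube at (0, 8.5) is present — its section is the full 28×4 rectangle (perimeter 64.00 mm); the cylinder at (-3.5, 1): section is a regular 8-gon, circumradius r=9.5 (perimeter = 2·8·9.500·sin(180°/8) = 58.17 mm); Taking the union: the regions partially overlap (shared area 0.37 mm²), so the edge portions inside another operand are dropped and the merged outline is re-measured after clipping — boundary = 118.85 mm. So its perimeter = 118.85 mm. Layer 106 is larger (118.85 vs 58.17 mm).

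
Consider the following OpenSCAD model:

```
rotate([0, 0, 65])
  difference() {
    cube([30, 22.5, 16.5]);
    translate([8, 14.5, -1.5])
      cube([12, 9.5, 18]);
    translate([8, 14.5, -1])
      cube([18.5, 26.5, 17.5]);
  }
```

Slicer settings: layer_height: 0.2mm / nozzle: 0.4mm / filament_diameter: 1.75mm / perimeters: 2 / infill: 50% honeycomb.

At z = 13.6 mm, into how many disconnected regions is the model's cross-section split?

At z = 13.6 mm: the 30×22.5 cube contributes its full rectangle; the cube at (8, 14.5) (footprint 12×9.5) is included at this height; the 18.5×26.5 cube at (8, 14.5) contributes its full rectangle; After the difference (first − rest): starting from the 30×22.5 cube, the 12×9.5 cube at (8, 14.5) partially overlaps it — only the 96.00 mm² overlap (of its 114.00 mm²) is removed, clipping the outline; the 18.5×26.5 cube at (8, 14.5) partially overlaps it — only the 52.00 mm² overlap (of its 490.25 mm²) is removed, clipping the outline — 1 connected region; (whole slice rotated 65° about Z — lengths, areas and connectivity unchanged). The result has 1 disconnected region.

1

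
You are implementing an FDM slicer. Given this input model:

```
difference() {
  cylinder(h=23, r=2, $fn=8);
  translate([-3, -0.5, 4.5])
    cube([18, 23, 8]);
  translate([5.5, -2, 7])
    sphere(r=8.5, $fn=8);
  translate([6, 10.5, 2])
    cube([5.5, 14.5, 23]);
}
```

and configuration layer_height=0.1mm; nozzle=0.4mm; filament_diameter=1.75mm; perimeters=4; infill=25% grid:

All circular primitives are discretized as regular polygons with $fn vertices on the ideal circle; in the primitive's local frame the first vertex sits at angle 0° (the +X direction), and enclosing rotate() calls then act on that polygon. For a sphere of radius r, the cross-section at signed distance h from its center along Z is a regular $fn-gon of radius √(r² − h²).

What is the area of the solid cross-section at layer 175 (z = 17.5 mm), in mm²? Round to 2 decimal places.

11.31 mm²

At z = 17.5 mm: the cylinder: section is a regular 8-gon, circumradius r=2 (area = (8/2)·2.000²·sin(360°/8) = 11.31 mm²); the cube at (-3, -0.5) is not intersected at this z (z outside [4.5, 12.5]); the sphere at (5.5, -2) is not intersected at this z (|z−center|=10.500 > r=8.5); the cube at (6, 10.5) is present — its section is the full 5.5×14.5 rectangle (area 79.75 mm²); Subtracting the remaining from the first: starting from the r=2 cylinder (11.31 mm²), the 5.5×14.5 cube at (6, 10.5) misses the remaining region (no effect) — area = 11.31 mm². Overall, the cross-section is a single solid region. Net area = 11.31 mm².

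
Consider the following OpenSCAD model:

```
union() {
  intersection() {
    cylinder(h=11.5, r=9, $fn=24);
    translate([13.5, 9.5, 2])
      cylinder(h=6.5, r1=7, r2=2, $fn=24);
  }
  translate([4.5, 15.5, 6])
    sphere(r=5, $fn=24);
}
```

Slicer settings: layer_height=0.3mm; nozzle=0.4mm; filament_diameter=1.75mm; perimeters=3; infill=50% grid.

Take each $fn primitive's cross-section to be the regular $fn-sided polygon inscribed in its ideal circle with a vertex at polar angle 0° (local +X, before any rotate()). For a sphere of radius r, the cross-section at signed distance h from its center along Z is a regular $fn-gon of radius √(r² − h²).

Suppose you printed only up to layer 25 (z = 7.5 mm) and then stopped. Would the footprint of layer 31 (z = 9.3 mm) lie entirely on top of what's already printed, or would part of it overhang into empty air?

entirely on top

Compare the two slices. At z = 7.5: the cylinder: section is a regular 24-gon, circumradius r=9 (area = (24/2)·9.000²·sin(360°/24) = 251.57 mm²); the cone at (13.5, 9.5) (r1=7→r2=2) has section circumradius 2.769 here — a regular 24-gon (area = (24/2)·2.769²·sin(360°/24) = 23.82 mm²); Keeping only the common overlap: the cone at (13.5, 9.5) does not overlap the r=9 cylinder (empty) — nothing remains; the r=5 sphere at (4.5, 15.5) slices to a regular 24-gon of circumradius 4.770 (√(r²−h²) with h=1.5 from center) (area = (24/2)·4.770²·sin(360°/24) = 70.66 mm²); Combining (union): only the r=5 sphere at (4.5, 15.5) is present, so the union is just that shape — area = 70.66 mm². At z = 9.3: the r=9 cylinder contributes a regular 24-gon of circumradius 9 (area = (24/2)·9.000²·sin(360°/24) = 251.57 mm²); the cone at (13.5, 9.5) does not reach this height (z outside [2, 8.5]); After intersecting: at least one operand is absent at this height, so nothing remains; the r=5 sphere at (4.5, 15.5) contributes a regular 24-gon of circumradius √(5²−3.3²) = 3.756 (area = (24/2)·3.756²·sin(360°/24) = 43.82 mm²); Combining (union): only the r=5 sphere at (4.5, 15.5) is present, so the union is just that shape — area = 43.82 mm². Checking containment: the cross-section at z = 9.3 is a subset of the cross-section at z = 7.5.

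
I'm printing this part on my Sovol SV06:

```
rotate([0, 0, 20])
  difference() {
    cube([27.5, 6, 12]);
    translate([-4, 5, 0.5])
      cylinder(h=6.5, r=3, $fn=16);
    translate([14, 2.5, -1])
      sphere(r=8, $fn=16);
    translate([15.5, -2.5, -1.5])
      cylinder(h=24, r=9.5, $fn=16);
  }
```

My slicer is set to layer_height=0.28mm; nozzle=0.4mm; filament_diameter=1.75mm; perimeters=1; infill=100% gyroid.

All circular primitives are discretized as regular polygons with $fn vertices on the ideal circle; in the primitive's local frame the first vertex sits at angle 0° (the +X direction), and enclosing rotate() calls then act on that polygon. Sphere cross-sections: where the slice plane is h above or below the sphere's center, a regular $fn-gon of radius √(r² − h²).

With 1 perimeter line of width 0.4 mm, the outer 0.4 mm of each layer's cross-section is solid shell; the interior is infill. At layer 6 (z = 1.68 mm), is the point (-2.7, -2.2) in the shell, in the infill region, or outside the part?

outside

At z = 1.68 mm: the 27.5×6 cube contributes its full rectangle; the r=3 cylinder at (-4, 5) contributes a regular 16-gon of circumradius 3; the sphere at (14, 2.5): section is a regular 16-gon, circumradius = √(r²−h²) = √(8²−2.68²) = 7.538; the cylinder at (15.5, -2.5): section is a regular 16-gon, circumradius r=9.5; After the difference (first − rest): starting from the 27.5×6 cube, the r=3 cylinder at (-4, 5) misses the remaining region (no effect); the r=8 sphere at (14, 2.5) partially overlaps it — only the 86.60 mm² overlap (of its 173.95 mm²) is removed, clipping the outline; the r=9.5 cylinder at (15.5, -2.5) partially overlaps it — only the 10.09 mm² overlap (of its 276.30 mm²) is removed, clipping the outline — 2 connected regions; (rotated 20° about Z; rotation is an isometry so areas/perimeters/island counts are preserved). Overall, the cross-section has 2 separate islands. Undo the 20° rotation: the query point maps to (-3.290, -1.144) in the un-rotated model frame. The nearest boundary edge runs (6.50, 0.00)→(0.00, 0.00); distance from the point to it = 3.48 mm. The point is not inside any of the regions above, so it lies outside the cross-section (3.48 mm from the nearest boundary).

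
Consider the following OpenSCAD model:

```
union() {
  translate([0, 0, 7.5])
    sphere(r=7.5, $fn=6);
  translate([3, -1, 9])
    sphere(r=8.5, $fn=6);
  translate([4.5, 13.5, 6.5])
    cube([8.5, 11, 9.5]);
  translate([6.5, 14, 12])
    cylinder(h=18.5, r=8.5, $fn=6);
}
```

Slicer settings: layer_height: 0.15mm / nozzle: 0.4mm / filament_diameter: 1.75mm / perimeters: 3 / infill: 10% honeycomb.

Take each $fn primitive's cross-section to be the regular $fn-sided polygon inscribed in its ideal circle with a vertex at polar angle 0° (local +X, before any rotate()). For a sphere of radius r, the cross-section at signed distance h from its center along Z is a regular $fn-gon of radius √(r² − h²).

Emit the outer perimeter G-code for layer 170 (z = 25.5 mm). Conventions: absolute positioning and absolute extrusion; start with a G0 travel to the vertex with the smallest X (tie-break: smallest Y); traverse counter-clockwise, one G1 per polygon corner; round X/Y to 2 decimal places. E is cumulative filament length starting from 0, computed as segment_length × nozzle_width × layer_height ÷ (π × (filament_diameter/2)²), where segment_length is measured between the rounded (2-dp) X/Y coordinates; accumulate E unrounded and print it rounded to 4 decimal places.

At z = 25.5 mm: the sphere is not intersected at this z (|z−center|=18.000 > r=7.5); the sphere at (3, -1) does not reach this height (|z−center|=16.500 > r=8.5); the cube at (4.5, 13.5) is not intersected at this z (z outside [6.5, 16]); the cylinder at (6.5, 14): section is a regular 6-gon, circumradius r=8.5; Taking the union: only the r=8.5 cylinder at (6.5, 14) is present, so the union is just that shape — 1 connected region. The outline is a single polygon with 6 vertices. Extrusion per mm of travel: 0.4 × 0.15 / (π × 0.875²) = 0.024945. Accumulating E over each segment gives final E = 1.2721.

G0 X-2.00 Y14.00 Z25.50
G1 X2.25 Y6.64 E0.2120
G1 X10.75 Y6.64 E0.4240
G1 X15.00 Y14.00 E0.6360
G1 X10.75 Y21.36 E0.8481
G1 X2.25 Y21.36 E1.0601
G1 X-2.00 Y14.00 E1.2721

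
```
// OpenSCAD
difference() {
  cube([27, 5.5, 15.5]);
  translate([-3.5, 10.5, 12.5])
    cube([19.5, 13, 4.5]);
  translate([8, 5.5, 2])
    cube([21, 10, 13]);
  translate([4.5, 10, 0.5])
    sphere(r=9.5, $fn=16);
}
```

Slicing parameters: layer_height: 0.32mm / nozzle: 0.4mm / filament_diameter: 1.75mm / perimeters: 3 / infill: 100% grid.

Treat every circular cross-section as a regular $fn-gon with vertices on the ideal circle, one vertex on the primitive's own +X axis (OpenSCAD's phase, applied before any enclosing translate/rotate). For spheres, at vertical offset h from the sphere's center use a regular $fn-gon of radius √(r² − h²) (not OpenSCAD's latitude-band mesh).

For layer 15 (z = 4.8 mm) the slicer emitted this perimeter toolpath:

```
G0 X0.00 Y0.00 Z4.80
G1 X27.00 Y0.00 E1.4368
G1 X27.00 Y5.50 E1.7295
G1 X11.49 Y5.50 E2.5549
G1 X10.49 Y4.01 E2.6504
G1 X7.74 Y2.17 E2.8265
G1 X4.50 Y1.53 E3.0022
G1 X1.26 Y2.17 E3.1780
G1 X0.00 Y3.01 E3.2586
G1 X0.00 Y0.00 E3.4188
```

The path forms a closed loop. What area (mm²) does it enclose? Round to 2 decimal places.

Apply the shoelace formula to the sequence of (X, Y) vertices; enclosed area = 113.81 mm².

113.81 mm²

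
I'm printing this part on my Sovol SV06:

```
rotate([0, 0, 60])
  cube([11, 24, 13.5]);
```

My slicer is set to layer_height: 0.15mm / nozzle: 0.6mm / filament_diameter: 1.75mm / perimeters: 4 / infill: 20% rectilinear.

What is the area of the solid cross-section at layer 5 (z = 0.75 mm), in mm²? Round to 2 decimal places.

At z = 0.75 mm: the cube is present — its section is the full 11×24 rectangle (area 264.00 mm²); (rotated 60° about Z; rotation is an isometry so areas/perimeters/island counts are preserved). Overall, the cross-section is a single solid region. Net area = 264.00 mm².

264.00 mm²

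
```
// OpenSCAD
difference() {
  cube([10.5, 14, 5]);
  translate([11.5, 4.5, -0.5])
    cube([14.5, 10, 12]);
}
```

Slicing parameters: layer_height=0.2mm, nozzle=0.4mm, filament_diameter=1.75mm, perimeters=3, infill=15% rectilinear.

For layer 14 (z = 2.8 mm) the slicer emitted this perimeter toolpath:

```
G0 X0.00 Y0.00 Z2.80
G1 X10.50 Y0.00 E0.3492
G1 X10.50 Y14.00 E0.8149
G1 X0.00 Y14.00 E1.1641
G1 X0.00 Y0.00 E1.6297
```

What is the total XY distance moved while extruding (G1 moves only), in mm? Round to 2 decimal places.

Sum the Euclidean lengths of each G1 segment: total = 49.00 mm.

49.00 mm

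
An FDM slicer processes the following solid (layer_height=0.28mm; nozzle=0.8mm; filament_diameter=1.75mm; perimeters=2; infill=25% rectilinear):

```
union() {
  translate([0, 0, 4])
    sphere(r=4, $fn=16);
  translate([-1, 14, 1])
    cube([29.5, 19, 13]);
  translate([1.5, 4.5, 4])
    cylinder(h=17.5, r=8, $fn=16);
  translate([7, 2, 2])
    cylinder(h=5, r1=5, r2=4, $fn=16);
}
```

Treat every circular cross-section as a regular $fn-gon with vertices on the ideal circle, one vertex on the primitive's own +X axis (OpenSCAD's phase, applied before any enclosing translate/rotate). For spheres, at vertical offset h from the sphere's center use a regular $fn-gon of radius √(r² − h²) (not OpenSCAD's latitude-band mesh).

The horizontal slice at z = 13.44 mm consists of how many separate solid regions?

At z = 13.44 mm: the sphere is absent (|z−center|=9.440 > r=4); the cube at (-1, 14) (footprint 29.5×19) is included at this height; the r=8 cylinder at (1.5, 4.5) contributes a regular 16-gon of circumradius 8; the cone at (7, 2) is not intersected at this z (z outside [2, 7]); Taking the union: the 2 present regions are separate (no shared area or edge), so areas and boundary lengths simply add and each stays a separate island — 2 connected regions. The result has 2 disconnected regions.

2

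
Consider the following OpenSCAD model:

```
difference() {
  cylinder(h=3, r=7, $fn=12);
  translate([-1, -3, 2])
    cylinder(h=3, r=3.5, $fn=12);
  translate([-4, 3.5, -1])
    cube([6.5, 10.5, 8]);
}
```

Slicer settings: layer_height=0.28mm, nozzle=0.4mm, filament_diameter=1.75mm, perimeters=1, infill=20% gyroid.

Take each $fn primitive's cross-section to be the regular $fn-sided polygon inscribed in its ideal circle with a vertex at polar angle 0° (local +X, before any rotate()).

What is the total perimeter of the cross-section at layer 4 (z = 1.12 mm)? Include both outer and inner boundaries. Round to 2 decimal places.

At z = 1.12 mm: the cylinder: section is a regular 12-gon, circumradius r=7 (perimeter = 2·12·7.000·sin(180°/12) = 43.48 mm); the cylinder at (-1, -3) is absent (z outside [2, 5]); the cube at (-4, 3.5) is present — its section is the full 6.5×10.5 rectangle (perimeter 34.00 mm); Taking the first minus the rest: starting from the r=7 cylinder, the 6.5×10.5 cube at (-4, 3.5) partially overlaps it — only the 19.68 mm² overlap (of its 68.25 mm²) is removed, clipping the outline — boundary = 47.96 mm. Overall, the cross-section is a single solid region. Total boundary length (outer) = 47.96 mm.

47.96 mm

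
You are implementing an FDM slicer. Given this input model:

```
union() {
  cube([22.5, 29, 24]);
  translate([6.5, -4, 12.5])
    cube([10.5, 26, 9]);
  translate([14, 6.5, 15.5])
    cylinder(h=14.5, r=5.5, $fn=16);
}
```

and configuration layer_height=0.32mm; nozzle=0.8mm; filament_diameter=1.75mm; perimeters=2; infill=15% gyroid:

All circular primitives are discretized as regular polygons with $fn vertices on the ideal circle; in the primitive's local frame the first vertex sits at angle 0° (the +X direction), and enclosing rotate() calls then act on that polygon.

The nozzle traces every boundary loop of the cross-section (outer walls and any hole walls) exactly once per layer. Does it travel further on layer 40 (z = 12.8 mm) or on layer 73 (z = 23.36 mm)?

Layer 40 (z = 12.8): the cube (footprint 22.5×29) is included at this height (perimeter 103.00 mm); the 10.5×26 cube at (6.5, -4) contributes its full rectangle (perimeter 73.00 mm); the cylinder at (14, 6.5) is not intersected at this z (z outside [15.5, 30]); Taking the union: the regions partially overlap (shared area 231.00 mm²), so the edge portions inside another operand are dropped and the merged outline is re-measured after clipping — boundary = 111.00 mm. So its perimeter = 111.00 mm. Layer 73 (z = 23.36): the 22.5×29 cube contributes its full rectangle (perimeter 103.00 mm); the cube at (6.5, -4) is not intersected at this z (z outside [12.5, 21.5]); the r=5.5 cylinder at (14, 6.5) gives a regular 16-gon of circumradius 5.5 (constant along its height) (perimeter = 2·16·5.500·sin(180°/16) = 34.34 mm); Merging all regions: the r=5.5 cylinder at (14, 6.5) lies entirely inside the 22.5×29 cube, so the union is just the 22.5×29 cube — boundary = 103.00 mm. So its perimeter = 103.00 mm. Layer 40 is larger (111.00 vs 103.00 mm).

layer 40 (z = 12.8 mm)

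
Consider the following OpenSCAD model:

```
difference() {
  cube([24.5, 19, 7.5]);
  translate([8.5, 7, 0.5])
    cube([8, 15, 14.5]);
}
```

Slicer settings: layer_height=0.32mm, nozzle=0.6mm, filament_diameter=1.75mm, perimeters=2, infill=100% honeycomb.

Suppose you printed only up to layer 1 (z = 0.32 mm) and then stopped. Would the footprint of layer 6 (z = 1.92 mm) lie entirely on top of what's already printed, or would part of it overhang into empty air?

Compare the two slices. At z = 0.32: the cube (footprint 24.5×19) is included at this height (area 465.50 mm²); the cube at (8.5, 7) is not intersected at this z (z outside [0.5, 15]); After the difference (first − rest): none of the subtracted shapes is present at this height, so the 24.5×19 cube is unchanged — area = 465.50 mm². At z = 1.92: the cube (footprint 24.5×19) is included at this height (area 465.50 mm²); the cube at (8.5, 7) is present — its section is the full 8×15 rectangle (area 120.00 mm²); Taking the first minus the rest: starting from the 24.5×19 cube (465.50 mm²), the 8×15 cube at (8.5, 7) partially overlaps it — only the 96.00 mm² overlap (of its 120.00 mm²) is removed, clipping the outline — area = 369.50 mm². Checking containment: the cross-section at z = 1.92 is a subset of the cross-section at z = 0.32.

entirely on top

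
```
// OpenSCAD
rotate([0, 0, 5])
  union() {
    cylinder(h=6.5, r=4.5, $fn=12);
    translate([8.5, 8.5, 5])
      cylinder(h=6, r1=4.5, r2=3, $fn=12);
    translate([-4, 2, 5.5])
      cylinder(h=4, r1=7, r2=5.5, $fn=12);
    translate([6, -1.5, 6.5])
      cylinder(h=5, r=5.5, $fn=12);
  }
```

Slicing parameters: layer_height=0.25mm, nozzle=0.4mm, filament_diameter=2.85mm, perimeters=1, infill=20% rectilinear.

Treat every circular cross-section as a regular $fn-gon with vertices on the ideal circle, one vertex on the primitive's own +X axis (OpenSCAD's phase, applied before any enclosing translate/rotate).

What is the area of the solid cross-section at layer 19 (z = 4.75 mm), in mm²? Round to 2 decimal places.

At z = 4.75 mm: the r=4.5 cylinder gives a regular 12-gon of circumradius 4.5 (constant along its height) (area = (12/2)·4.500²·sin(360°/12) = 60.75 mm²); the cone at (8.5, 8.5) is not intersected at this z (z outside [5, 11]); the cone at (-4, 2) is not intersected at this z (z outside [5.5, 9.5]); the cylinder at (6, -1.5) is not intersected at this z (z outside [6.5, 11.5]); Combining (union): only the r=4.5 cylinder is present, so the union is just that shape — area = 60.75 mm²; (rotated 5° about Z; rotation is an isometry so areas/perimeters/island counts are preserved). Overall, the cross-section is a single solid region. Net area = 60.75 mm².

60.75 mm²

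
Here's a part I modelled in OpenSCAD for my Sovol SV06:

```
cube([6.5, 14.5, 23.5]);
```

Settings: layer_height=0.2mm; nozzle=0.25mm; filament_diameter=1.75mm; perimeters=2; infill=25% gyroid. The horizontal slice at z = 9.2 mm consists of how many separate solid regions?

1

At z = 9.2 mm: the 6.5×14.5 cube contributes its full rectangle. The result has 1 disconnected region.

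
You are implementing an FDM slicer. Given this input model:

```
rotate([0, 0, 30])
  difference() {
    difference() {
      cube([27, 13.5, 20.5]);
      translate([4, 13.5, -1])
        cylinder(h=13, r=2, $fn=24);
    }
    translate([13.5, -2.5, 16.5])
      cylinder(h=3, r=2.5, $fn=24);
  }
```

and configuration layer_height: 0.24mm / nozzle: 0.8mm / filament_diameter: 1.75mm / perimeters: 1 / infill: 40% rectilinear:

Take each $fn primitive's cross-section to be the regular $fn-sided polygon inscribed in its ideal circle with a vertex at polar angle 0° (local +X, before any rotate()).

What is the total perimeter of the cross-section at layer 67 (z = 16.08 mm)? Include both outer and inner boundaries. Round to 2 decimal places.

At z = 16.08 mm: the cube is present — its section is the full 27×13.5 rectangle (perimeter 81.00 mm); the cylinder at (4, 13.5) is not intersected at this z (z outside [-1, 12]); Subtracting the remaining from the first: none of the subtracted shapes is present at this height, so the 27×13.5 cube is unchanged — boundary = 81.00 mm; the cylinder at (13.5, -2.5) does not reach this height (z outside [16.5, 19.5]); Taking the first minus the rest: none of the subtracted shapes is present at this height, so that combined region is unchanged — boundary = 81.00 mm; (rotated 30° about Z; rotation is an isometry so areas/perimeters/island counts are preserved). Overall, the cross-section is a single solid region. Total boundary length (outer) = 81.00 mm.

81.00 mm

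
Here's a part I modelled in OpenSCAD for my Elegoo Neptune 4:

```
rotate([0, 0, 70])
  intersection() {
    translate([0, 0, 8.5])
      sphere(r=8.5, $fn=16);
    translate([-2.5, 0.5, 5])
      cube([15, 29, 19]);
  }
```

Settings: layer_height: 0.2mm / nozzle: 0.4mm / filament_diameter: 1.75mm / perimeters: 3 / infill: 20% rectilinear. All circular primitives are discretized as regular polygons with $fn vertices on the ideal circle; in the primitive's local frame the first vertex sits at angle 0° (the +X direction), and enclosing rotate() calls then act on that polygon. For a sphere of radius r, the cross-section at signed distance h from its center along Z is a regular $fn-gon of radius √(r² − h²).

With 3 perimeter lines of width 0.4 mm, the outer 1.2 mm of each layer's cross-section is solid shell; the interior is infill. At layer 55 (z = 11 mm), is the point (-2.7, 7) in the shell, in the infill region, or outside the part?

At z = 11 mm: the r=8.5 sphere contributes a regular 16-gon of circumradius √(8.5²−2.5²) = 8.124; the cube at (-2.5, 0.5) is present — its section is the full 15×29 rectangle; Taking the intersection: the 15×29 cube at (-2.5, 0.5) partially overlaps the r=8.5 sphere; clipping to the common part keeps 64.92 mm² — 1 connected region; (rotated 70° about Z; rotation is an isometry so areas/perimeters/island counts are preserved). Overall, the cross-section is a single solid region. Undo the 70° rotation: the query point maps to (5.654, 4.931) in the un-rotated model frame. The nearest boundary edge runs (5.74, 5.74)→(7.51, 3.11); distance from the point to it = 0.53 mm. The point is inside the cross-section, 0.53 mm from the nearest boundary — within the 1.2 mm shell band (3 × 0.4).

shell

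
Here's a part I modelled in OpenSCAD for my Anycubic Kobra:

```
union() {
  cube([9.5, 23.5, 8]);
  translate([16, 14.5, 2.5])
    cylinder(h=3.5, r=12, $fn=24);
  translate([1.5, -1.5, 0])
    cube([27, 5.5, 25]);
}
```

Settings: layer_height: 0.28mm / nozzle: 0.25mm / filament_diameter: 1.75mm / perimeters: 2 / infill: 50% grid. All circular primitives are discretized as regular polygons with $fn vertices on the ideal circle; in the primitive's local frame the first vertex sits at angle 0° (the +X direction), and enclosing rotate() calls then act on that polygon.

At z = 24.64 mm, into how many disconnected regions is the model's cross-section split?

1

At z = 24.64 mm: the cube is absent (z outside [0, 8]); the cylinder at (16, 14.5) is absent (z outside [2.5, 6]); the cube at (1.5, -1.5) (footprint 27×5.5) is included at this height; Merging all regions: only the 27×5.5 cube at (1.5, -1.5) is present, so the union is just that shape — 1 connected region. The result has 1 disconnected region.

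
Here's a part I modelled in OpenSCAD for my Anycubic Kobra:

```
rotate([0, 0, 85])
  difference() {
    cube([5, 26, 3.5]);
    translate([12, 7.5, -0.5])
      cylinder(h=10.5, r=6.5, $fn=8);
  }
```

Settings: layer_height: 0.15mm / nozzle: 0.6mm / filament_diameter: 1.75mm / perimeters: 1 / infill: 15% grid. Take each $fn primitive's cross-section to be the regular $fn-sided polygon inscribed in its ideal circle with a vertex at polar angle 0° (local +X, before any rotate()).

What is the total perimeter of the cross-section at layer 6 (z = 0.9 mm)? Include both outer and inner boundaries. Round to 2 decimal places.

At z = 0.9 mm: the cube is present — its section is the full 5×26 rectangle (perimeter 62.00 mm); the r=6.5 cylinder at (12, 7.5) contributes a regular 8-gon of circumradius 6.5 (perimeter = 2·8·6.500·sin(180°/8) = 39.80 mm); Subtracting the remaining from the first: starting from the 5×26 cube, the r=6.5 cylinder at (12, 7.5) misses the remaining region (no effect) — boundary = 62.00 mm; (rotated 85° about Z; rotation is an isometry so areas/perimeters/island counts are preserved). Overall, the cross-section is a single solid region. Total boundary length (outer) = 62.00 mm.

62.00 mm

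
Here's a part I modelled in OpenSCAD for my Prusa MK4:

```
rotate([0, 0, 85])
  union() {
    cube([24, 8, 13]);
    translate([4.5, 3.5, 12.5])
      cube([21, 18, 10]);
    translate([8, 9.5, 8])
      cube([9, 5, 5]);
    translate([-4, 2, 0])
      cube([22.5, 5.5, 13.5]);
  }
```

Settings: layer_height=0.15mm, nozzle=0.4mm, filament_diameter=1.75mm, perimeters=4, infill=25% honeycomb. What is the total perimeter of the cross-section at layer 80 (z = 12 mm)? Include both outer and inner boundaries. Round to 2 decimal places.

100.00 mm

At z = 12 mm: the 24×8 cube contributes its full rectangle (perimeter 64.00 mm); the cube at (4.5, 3.5) is not intersected at this z (z outside [12.5, 22.5]); the cube at (8, 9.5) (footprint 9×5) is included at this height (perimeter 28.00 mm); the cube at (-4, 2) is present — its section is the full 22.5×5.5 rectangle (perimeter 56.00 mm); Merging all regions: the regions partially overlap (shared area 101.75 mm²), so the edge portions inside another operand are dropped and the merged outline is re-measured after clipping — boundary = 100.00 mm; (rotated 85° about Z; rotation is an isometry so areas/perimeters/island counts are preserved). Overall, the cross-section has 2 separate islands. Total boundary length (outer) = 100.00 mm.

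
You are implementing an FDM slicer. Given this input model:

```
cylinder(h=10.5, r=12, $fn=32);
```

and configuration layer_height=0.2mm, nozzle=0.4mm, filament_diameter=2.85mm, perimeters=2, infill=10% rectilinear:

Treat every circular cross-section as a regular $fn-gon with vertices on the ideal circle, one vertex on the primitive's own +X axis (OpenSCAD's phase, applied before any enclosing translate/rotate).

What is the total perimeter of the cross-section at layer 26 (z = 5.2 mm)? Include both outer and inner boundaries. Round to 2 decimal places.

At z = 5.2 mm: the r=12 cylinder gives a regular 32-gon of circumradius 12 (constant along its height) (perimeter = 2·32·12.000·sin(180°/32) = 75.28 mm). Overall, the cross-section is a single solid region. Total boundary length (outer) = 75.28 mm.

75.28 mm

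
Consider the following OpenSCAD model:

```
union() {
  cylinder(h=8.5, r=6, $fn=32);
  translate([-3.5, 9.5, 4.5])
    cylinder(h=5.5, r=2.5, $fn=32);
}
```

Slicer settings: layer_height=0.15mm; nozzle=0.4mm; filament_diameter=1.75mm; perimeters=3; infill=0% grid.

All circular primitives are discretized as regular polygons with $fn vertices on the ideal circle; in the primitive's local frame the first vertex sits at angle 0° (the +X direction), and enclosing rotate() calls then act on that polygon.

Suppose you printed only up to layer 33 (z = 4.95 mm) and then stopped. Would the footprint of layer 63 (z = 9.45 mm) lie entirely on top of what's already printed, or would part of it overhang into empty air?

Compare the two slices. At z = 4.95: the r=6 cylinder gives a regular 32-gon of circumradius 6 (constant along its height) (area = (32/2)·6.000²·sin(360°/32) = 112.37 mm²); the r=2.5 cylinder at (-3.5, 9.5) gives a regular 32-gon of circumradius 2.5 (constant along its height) (area = (32/2)·2.500²·sin(360°/32) = 19.51 mm²); Merging all regions: the 2 present regions are separate (no shared area or edge), so areas and boundary lengths simply add and each stays a separate island — area = 131.88 mm². At z = 9.45: the cylinder is not intersected at this z (z outside [0, 8.5]); the cylinder at (-3.5, 9.5): section is a regular 32-gon, circumradius r=2.5 (area = (32/2)·2.500²·sin(360°/32) = 19.51 mm²); Taking the union: only the r=2.5 cylinder at (-3.5, 9.5) is present, so the union is just that shape — area = 19.51 mm². Checking containment: the cross-section at z = 9.45 is a subset of the cross-section at z = 4.95.

entirely on top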